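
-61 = -61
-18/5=-3.60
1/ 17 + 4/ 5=73/ 85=0.86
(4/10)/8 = 1/20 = 0.05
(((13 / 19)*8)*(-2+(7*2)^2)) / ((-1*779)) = -20176 / 14801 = -1.36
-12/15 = -4/5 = -0.80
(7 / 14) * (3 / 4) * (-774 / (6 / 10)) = -1935 / 4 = -483.75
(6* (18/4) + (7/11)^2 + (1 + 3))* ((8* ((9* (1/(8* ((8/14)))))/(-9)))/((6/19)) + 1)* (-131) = 6782525/363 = 18684.64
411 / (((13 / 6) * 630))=137 / 455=0.30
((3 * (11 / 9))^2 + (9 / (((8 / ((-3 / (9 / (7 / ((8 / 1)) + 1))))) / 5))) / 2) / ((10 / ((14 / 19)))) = 94241 / 109440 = 0.86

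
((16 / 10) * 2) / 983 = 16 / 4915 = 0.00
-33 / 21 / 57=-11 / 399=-0.03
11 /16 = 0.69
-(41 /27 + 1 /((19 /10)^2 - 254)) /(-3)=1023899 /2028159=0.50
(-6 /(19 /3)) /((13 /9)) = -162 /247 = -0.66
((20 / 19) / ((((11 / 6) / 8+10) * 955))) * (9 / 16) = 108 / 1781839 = 0.00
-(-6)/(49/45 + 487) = 0.01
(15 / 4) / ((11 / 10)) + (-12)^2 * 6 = 19083 / 22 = 867.41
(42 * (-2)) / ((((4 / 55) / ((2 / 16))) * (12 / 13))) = -5005 / 32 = -156.41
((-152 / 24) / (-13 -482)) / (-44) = -19 / 65340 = -0.00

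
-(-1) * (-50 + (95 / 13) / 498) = -323605 / 6474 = -49.99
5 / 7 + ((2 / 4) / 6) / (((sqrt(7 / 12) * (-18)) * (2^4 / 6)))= 5 / 7 - sqrt(21) / 2016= 0.71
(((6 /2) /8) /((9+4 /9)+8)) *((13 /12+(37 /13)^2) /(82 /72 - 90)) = -1508625 /679032536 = -0.00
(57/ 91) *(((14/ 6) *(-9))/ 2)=-171/ 26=-6.58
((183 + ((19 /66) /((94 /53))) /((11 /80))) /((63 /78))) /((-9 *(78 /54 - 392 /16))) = 163399756 /148686615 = 1.10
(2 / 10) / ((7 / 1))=1 / 35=0.03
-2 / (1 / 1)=-2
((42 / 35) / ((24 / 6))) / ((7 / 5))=3 / 14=0.21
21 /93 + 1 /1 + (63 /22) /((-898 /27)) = 697997 /612436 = 1.14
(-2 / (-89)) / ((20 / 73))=73 / 890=0.08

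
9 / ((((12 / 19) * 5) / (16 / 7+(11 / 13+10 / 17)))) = 65607 / 6188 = 10.60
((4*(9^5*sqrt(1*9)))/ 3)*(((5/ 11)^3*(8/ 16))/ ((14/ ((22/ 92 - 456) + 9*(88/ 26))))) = -1877234140125/ 5571566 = -336931.15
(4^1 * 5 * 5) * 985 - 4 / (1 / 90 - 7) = 61956860 / 629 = 98500.57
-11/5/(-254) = 11/1270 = 0.01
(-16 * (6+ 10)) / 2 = -128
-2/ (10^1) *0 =0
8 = 8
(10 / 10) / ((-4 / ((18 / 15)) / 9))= -27 / 10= -2.70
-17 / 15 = -1.13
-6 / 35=-0.17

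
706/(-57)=-706/57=-12.39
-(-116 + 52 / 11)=1224 / 11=111.27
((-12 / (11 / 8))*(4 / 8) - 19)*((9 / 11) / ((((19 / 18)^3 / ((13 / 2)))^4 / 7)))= -33434679201614161825536 / 267811105207005481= -124844.26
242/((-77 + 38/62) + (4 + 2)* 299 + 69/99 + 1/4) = 990264/7032347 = 0.14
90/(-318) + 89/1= 4702/53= 88.72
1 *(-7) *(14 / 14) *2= -14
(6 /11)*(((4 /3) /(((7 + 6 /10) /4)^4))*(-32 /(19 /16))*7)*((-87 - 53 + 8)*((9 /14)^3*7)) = 44789760000 /17332693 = 2584.12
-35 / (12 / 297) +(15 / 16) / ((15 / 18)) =-6921 / 8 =-865.12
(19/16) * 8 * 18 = 171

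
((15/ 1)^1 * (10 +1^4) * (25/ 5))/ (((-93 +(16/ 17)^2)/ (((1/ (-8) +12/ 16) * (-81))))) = 96562125/ 212968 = 453.41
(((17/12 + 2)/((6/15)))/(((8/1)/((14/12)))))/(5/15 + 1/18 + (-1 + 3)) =0.52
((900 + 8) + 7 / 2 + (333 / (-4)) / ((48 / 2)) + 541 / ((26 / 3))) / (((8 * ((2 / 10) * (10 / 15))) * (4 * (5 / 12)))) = 3633381 / 6656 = 545.88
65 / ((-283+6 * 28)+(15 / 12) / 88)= -4576 / 8095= -0.57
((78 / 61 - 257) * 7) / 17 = -109193 / 1037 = -105.30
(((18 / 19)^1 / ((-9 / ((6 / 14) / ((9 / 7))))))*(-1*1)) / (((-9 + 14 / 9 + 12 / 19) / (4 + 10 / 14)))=-198 / 8155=-0.02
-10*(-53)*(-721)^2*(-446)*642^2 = -50646718741515120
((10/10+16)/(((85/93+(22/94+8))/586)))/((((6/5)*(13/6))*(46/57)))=6205006035/11955814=518.99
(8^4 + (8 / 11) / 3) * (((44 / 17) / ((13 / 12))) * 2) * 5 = 21628160 / 221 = 97864.98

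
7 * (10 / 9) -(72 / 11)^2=-38186 / 1089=-35.07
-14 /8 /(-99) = 7 /396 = 0.02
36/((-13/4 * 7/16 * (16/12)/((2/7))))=-3456/637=-5.43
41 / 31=1.32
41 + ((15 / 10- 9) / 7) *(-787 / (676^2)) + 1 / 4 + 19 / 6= 852524143 / 19192992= 44.42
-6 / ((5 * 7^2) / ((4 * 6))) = -144 / 245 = -0.59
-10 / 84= -5 / 42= -0.12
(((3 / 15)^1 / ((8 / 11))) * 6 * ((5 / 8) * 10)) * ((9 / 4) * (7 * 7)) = 72765 / 64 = 1136.95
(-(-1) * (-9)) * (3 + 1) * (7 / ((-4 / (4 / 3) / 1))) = 84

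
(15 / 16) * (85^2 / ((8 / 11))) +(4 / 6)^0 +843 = 1300157 / 128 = 10157.48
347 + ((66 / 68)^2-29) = 368697 / 1156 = 318.94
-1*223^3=-11089567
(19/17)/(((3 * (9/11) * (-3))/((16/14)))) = -1672/9639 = -0.17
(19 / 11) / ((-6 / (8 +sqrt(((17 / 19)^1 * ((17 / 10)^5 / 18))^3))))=-2.47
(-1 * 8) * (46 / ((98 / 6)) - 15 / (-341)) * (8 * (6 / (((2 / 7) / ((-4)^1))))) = 15377.05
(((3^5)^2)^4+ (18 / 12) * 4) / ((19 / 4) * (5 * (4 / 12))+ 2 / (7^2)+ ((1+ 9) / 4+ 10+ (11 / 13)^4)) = 204174228907561466870155476 / 352169177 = 579761779968499250.21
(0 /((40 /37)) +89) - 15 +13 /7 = 75.86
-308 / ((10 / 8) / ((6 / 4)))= -1848 / 5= -369.60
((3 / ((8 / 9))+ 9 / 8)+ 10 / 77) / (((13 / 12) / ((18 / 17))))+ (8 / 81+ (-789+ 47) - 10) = -1030166044 / 1378377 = -747.38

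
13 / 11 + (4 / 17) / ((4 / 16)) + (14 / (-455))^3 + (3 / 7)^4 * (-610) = -2275676239521 / 123303054875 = -18.46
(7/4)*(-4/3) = -2.33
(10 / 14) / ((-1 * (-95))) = 1 / 133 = 0.01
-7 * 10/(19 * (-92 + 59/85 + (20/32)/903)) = 42982800/1065235741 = 0.04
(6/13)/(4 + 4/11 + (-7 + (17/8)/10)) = -1760/9243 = -0.19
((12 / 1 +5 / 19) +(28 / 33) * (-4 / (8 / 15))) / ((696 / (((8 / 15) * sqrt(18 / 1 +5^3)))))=137 * sqrt(143) / 30305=0.05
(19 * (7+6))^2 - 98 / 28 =122011 / 2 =61005.50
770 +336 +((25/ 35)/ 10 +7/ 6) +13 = 23525/ 21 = 1120.24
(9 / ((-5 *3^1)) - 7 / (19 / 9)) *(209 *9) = -36828 / 5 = -7365.60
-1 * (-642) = 642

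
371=371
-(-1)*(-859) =-859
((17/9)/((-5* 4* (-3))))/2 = 17/1080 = 0.02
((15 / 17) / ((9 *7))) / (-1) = -5 / 357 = -0.01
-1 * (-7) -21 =-14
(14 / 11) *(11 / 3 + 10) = 574 / 33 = 17.39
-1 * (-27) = 27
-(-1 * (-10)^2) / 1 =100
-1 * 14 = -14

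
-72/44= -18/11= -1.64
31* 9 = 279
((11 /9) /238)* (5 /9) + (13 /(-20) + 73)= 13948183 /192780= 72.35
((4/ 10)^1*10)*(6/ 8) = 3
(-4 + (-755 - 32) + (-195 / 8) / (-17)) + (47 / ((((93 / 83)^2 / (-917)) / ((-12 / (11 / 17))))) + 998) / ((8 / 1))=78915.37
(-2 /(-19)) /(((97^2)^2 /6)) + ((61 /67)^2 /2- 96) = -1443485242162877 /15101501811542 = -95.59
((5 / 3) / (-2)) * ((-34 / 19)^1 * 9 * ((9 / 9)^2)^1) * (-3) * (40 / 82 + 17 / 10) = -137241 / 1558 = -88.09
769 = 769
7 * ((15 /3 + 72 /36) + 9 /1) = 112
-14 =-14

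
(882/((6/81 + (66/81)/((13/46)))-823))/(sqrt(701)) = -103194 * sqrt(701)/67257445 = -0.04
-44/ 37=-1.19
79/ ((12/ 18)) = 118.50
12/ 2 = 6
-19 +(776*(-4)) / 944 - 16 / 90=-59647 / 2655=-22.47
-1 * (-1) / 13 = 0.08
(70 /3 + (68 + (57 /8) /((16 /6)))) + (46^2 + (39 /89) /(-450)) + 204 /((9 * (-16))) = 943508609 /427200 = 2208.59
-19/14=-1.36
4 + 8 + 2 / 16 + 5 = 137 / 8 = 17.12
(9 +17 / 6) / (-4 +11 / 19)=-1349 / 390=-3.46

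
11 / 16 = 0.69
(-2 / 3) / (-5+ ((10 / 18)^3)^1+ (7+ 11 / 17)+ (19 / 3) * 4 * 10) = -4131 / 1587245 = -0.00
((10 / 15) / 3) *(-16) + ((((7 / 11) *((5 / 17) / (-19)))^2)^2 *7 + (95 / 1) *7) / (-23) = -1071062281300400176 / 32987634609375567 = -32.47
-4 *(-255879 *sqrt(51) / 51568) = 255879 *sqrt(51) / 12892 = 141.74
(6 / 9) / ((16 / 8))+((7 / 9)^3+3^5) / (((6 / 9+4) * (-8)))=-84209 / 13608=-6.19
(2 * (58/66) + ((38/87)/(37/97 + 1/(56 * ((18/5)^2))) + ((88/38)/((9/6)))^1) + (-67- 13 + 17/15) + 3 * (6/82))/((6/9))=-2272678741877/20418084665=-111.31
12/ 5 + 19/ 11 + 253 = 14142/ 55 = 257.13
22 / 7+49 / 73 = 1949 / 511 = 3.81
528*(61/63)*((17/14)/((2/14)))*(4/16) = 22814/21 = 1086.38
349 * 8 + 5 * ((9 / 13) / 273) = 3302951 / 1183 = 2792.01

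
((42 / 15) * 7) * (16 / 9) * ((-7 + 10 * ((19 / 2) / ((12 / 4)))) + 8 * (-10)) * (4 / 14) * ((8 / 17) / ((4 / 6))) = -297472 / 765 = -388.85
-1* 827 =-827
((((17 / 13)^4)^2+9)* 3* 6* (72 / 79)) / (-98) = -9277632386640 / 3157693620991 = -2.94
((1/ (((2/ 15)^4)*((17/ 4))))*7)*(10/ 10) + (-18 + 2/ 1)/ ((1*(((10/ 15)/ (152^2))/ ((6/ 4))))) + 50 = -56200817/ 68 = -826482.60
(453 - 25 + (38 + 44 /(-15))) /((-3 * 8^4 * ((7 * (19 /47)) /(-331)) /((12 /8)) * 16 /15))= 54029461 /8716288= 6.20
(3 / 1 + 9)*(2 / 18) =4 / 3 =1.33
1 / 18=0.06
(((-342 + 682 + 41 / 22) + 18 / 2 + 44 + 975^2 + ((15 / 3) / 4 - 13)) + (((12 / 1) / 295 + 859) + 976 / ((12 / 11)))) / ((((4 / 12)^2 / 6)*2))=333904907781 / 12980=25724569.17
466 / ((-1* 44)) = -233 / 22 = -10.59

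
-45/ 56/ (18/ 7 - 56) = 45/ 2992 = 0.02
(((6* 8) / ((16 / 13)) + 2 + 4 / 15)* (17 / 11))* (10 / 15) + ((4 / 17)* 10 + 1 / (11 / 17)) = 390587 / 8415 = 46.42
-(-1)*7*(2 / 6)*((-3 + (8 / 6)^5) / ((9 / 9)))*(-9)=-25.49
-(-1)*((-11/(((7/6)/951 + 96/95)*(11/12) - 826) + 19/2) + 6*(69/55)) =10060196280797/590366148790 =17.04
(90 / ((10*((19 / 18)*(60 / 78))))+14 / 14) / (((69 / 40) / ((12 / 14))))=2624 / 437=6.00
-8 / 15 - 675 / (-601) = 5317 / 9015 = 0.59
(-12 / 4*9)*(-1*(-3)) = -81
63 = 63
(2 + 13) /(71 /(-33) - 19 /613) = -6.87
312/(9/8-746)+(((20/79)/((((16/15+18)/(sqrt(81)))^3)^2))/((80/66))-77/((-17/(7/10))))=2.75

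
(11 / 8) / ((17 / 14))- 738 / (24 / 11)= -337.12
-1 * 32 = -32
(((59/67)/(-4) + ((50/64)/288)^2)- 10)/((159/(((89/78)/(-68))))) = 5176147780069/4799106354511872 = 0.00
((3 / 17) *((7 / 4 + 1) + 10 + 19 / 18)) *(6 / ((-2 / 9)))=-4473 / 68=-65.78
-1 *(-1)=1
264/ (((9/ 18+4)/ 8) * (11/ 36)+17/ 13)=219648/ 1231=178.43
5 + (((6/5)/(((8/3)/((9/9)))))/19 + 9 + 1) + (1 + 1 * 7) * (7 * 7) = 154669/380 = 407.02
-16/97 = -0.16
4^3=64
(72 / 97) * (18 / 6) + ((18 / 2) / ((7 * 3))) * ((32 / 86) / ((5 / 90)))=148824 / 29197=5.10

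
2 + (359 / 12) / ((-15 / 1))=1 / 180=0.01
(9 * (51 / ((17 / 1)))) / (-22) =-27 / 22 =-1.23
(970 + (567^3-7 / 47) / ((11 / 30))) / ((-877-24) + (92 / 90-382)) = -11565959044950 / 29825213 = -387791.33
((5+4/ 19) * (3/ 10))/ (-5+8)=99/ 190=0.52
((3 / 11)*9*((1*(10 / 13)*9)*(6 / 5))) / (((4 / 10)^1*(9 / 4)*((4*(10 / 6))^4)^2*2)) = 531441 / 183040000000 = 0.00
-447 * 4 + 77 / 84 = -21445 / 12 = -1787.08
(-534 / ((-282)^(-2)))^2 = 1803345528545856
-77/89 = -0.87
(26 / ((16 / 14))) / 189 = 13 / 108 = 0.12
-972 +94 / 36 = -969.39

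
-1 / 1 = -1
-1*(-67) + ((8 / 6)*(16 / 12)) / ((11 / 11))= 619 / 9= 68.78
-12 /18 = -2 /3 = -0.67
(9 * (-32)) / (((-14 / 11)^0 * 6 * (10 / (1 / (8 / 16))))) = -48 / 5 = -9.60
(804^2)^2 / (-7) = -417853645056 / 7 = -59693377865.14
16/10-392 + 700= 1548/5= 309.60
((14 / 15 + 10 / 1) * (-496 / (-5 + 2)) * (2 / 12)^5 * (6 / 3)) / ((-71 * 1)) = -5084 / 776385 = -0.01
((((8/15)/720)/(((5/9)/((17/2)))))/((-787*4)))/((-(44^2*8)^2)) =17/1132704595968000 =0.00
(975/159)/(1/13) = 4225/53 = 79.72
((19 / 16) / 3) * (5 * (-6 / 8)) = -95 / 64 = -1.48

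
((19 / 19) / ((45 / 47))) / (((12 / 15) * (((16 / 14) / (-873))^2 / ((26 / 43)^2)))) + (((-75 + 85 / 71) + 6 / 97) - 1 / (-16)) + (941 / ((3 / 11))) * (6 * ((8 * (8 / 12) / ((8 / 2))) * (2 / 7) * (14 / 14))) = 4900392764864489 / 17114580672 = 286328.53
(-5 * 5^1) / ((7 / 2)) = -50 / 7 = -7.14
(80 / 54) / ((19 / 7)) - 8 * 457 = -1875248 / 513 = -3655.45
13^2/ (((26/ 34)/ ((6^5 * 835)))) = 1434944160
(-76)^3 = -438976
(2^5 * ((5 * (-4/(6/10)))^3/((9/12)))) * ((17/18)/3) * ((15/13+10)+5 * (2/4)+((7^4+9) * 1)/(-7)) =32735200000000/199017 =164484441.03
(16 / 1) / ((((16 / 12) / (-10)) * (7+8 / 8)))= -15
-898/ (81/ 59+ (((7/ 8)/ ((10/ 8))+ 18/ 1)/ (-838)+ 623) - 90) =-443989160/ 264193607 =-1.68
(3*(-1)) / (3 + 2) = -3 / 5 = -0.60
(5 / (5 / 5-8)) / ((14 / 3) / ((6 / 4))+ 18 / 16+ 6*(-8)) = 360 / 22057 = 0.02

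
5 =5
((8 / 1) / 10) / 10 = 2 / 25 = 0.08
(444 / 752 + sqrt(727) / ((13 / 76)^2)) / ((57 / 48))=444 / 893 + 4864 * sqrt(727) / 169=776.52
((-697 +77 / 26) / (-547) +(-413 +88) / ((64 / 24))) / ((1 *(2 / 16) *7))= -6861045 / 49777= -137.84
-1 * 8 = -8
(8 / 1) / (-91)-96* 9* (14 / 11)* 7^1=-7705240 / 1001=-7697.54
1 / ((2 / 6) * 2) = 3 / 2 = 1.50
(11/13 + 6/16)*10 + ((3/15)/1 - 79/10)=1173/260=4.51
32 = 32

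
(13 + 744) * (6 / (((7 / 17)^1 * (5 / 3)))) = 231642 / 35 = 6618.34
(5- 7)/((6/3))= -1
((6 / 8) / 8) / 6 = 1 / 64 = 0.02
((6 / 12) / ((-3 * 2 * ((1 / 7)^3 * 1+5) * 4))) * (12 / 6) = -343 / 41184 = -0.01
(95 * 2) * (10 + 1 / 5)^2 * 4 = 395352 / 5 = 79070.40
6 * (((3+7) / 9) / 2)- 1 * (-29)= 97 / 3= 32.33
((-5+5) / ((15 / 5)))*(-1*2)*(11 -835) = 0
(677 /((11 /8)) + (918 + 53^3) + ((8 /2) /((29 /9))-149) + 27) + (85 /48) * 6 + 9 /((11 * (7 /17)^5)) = 6444285916253 /42891464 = 150246.35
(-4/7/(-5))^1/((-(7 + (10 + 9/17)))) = -34/5215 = -0.01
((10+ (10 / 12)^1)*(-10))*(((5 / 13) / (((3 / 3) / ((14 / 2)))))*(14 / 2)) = -6125 / 3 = -2041.67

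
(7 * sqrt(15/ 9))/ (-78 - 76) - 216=-216 - sqrt(15)/ 66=-216.06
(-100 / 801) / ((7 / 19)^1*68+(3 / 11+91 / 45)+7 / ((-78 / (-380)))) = -679250 / 334337489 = -0.00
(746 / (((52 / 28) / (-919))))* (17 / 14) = -5827379 / 13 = -448259.92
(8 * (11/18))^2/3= 1936/243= 7.97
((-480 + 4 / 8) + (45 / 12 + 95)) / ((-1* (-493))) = -1523 / 1972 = -0.77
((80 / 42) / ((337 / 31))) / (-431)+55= 55.00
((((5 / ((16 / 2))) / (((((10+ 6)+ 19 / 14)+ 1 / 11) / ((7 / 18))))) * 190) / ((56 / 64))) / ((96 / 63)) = 256025 / 128976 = 1.99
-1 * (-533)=533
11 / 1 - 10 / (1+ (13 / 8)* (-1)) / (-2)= 3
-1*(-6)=6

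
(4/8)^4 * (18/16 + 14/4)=37/128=0.29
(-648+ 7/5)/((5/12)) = -38796/25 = -1551.84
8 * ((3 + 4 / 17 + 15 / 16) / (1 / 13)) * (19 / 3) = 2748.48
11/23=0.48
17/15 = 1.13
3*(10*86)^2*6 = 13312800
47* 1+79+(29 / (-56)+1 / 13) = 91407 / 728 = 125.56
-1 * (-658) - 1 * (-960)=1618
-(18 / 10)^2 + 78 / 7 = 1383 / 175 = 7.90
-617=-617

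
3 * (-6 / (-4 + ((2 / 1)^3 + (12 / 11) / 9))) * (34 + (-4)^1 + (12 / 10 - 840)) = 3532.55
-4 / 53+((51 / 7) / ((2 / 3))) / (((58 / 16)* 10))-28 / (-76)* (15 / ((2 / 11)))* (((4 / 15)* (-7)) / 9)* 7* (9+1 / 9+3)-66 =-49692602798 / 82790505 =-600.22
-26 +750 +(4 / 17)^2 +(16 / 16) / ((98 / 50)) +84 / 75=256910833 / 354025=725.69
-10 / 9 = -1.11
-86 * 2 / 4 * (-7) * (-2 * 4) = -2408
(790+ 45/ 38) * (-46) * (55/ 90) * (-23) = 174948235/ 342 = 511544.55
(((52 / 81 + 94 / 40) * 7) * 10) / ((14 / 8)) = 9694 / 81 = 119.68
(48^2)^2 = 5308416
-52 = -52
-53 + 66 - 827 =-814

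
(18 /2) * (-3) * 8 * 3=-648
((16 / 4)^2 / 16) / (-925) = -1 / 925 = -0.00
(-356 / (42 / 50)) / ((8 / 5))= -11125 / 42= -264.88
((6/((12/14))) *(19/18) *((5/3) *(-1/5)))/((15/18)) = -133/45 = -2.96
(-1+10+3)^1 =12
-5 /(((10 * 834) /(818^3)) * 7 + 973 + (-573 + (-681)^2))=-0.00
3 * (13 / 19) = 39 / 19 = 2.05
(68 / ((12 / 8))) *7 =952 / 3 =317.33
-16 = -16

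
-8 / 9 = -0.89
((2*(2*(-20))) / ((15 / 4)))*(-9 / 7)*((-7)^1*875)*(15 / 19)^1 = -2520000 / 19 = -132631.58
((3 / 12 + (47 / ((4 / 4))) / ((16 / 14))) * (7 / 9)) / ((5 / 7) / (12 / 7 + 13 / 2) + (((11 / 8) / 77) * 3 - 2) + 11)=373037 / 105957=3.52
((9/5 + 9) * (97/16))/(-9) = -291/40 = -7.28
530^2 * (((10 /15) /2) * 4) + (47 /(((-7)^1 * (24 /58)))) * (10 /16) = 83893195 /224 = 374523.19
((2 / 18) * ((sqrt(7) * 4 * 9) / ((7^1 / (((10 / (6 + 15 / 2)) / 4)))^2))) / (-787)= -100 * sqrt(7) / 28112427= -0.00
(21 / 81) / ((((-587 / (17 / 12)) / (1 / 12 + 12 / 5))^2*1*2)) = 0.00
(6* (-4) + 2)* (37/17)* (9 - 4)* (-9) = 36630/17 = 2154.71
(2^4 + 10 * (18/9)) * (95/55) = 684/11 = 62.18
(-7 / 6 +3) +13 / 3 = 37 / 6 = 6.17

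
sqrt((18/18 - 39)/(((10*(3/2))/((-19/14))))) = 19*sqrt(105)/105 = 1.85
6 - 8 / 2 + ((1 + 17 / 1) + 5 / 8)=165 / 8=20.62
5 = 5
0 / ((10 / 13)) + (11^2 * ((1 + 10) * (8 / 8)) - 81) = 1250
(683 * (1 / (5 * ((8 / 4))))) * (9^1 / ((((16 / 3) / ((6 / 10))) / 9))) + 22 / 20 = 498787 / 800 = 623.48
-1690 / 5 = -338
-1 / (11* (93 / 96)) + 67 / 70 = 20607 / 23870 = 0.86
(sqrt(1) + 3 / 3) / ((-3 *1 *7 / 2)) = -4 / 21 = -0.19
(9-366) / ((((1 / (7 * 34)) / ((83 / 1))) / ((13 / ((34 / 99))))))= -266945679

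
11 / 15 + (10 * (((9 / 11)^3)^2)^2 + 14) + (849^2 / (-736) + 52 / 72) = -962.99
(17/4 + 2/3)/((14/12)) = 59/14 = 4.21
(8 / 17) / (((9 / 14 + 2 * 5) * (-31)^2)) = 112 / 2434213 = 0.00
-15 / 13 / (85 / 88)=-264 / 221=-1.19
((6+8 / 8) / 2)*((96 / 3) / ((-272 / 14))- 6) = -455 / 17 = -26.76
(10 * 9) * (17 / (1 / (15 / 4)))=11475 / 2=5737.50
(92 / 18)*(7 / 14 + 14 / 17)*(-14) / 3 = -1610 / 51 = -31.57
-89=-89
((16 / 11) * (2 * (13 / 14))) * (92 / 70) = 9568 / 2695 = 3.55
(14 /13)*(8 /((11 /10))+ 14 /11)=1316 /143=9.20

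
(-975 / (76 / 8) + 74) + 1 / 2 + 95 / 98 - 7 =-31805 / 931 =-34.16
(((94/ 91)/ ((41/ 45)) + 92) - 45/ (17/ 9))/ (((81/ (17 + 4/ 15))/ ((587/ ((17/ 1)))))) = 95479742941/ 187154955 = 510.16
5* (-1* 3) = -15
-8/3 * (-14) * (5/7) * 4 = 320/3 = 106.67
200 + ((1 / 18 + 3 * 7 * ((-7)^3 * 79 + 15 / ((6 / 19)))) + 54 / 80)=-204421957 / 360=-567838.77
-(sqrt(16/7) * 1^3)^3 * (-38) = 2432 * sqrt(7)/49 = 131.32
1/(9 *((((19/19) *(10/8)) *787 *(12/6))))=2/35415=0.00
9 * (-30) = -270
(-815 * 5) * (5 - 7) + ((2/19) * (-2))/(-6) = 464552/57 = 8150.04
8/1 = 8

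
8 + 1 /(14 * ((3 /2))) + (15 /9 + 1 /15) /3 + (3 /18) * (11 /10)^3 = 1114751 /126000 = 8.85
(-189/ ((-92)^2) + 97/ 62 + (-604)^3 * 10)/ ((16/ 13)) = -7516082117870495/ 4198144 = -1790334518.75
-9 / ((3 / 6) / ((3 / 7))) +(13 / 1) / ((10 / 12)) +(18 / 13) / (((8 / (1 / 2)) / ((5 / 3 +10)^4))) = 52780211 / 32760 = 1611.12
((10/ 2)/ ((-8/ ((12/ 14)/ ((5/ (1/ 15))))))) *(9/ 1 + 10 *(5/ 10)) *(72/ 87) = -12/ 145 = -0.08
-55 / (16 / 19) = -1045 / 16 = -65.31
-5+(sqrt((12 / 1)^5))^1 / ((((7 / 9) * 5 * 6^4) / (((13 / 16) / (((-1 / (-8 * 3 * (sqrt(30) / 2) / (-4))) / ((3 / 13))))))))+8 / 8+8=4-27 * sqrt(10) / 280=3.70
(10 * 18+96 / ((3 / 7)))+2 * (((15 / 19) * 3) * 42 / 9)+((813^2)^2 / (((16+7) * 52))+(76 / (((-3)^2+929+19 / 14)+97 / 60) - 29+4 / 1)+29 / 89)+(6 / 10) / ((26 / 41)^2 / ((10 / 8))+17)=1848135547770419287293821 / 5059438723237132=365284698.34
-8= -8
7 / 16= 0.44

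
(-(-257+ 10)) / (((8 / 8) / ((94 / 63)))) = 23218 / 63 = 368.54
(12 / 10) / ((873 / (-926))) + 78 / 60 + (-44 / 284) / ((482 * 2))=0.03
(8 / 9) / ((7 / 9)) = 8 / 7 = 1.14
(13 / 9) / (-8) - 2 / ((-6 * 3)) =-5 / 72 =-0.07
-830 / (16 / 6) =-311.25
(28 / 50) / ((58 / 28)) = 0.27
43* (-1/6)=-43/6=-7.17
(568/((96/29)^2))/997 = 59711/1148544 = 0.05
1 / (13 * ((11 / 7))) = 7 / 143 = 0.05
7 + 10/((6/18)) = 37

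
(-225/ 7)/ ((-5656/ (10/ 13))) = 1125/ 257348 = 0.00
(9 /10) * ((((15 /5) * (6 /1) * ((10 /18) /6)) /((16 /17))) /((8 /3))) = 153 /256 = 0.60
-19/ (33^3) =-19/ 35937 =-0.00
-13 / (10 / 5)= -13 / 2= -6.50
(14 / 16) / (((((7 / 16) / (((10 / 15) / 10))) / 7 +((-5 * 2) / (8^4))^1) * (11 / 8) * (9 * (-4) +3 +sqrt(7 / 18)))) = -774144 / 37524425 - 43008 * sqrt(14) / 412768675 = -0.02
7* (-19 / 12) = -11.08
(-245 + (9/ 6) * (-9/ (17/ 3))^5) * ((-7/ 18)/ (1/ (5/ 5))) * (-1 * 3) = -5171436557/ 17038284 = -303.52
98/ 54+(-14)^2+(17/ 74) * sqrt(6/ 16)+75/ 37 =17 * sqrt(6)/ 296+199642/ 999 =199.98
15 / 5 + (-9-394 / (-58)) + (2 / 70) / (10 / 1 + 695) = 567554 / 715575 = 0.79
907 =907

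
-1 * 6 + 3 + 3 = 0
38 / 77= 0.49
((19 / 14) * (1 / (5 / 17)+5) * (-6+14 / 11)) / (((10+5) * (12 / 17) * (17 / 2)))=-494 / 825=-0.60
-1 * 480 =-480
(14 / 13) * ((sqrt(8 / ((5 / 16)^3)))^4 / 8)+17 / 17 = 1879251317 / 203125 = 9251.70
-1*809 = -809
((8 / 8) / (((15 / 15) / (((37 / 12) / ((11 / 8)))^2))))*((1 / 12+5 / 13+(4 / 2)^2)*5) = 4770965 / 42471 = 112.33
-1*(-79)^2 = -6241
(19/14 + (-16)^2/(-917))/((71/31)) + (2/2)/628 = 19309225/40887196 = 0.47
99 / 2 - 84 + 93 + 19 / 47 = 5537 / 94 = 58.90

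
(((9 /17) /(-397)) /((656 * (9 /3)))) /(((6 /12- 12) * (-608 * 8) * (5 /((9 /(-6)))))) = 9 /2476479139840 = 0.00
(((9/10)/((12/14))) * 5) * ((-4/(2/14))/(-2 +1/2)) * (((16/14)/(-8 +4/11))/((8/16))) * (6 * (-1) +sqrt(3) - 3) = 264 - 88 * sqrt(3)/3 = 213.19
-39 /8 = -4.88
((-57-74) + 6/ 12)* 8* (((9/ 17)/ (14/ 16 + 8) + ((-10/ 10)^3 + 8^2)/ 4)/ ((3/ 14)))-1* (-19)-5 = -92951824/ 1207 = -77010.62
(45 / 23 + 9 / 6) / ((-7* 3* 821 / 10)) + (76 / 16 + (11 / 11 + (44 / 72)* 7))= 47707801 / 4758516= 10.03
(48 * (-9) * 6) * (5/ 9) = -1440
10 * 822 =8220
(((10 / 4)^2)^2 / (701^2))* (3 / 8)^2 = 5625 / 503194624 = 0.00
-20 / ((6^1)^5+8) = -5 / 1946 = -0.00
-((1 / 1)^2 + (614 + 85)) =-700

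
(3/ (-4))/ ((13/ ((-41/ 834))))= 41/ 14456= 0.00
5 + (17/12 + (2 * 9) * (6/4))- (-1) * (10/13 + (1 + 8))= 6737/156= 43.19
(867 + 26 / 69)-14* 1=58883 / 69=853.38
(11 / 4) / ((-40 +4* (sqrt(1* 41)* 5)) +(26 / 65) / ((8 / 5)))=1749 / 237119 +880* sqrt(41) / 237119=0.03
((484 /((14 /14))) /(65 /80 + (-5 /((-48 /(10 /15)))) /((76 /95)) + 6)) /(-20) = -3.51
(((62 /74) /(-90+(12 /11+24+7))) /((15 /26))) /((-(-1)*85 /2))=-1364 /2311575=-0.00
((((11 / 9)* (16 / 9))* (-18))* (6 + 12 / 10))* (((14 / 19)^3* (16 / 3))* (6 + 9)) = -61816832 / 6859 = -9012.51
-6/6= -1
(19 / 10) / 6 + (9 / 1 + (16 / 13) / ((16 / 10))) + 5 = 11767 / 780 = 15.09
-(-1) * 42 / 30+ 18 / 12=29 / 10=2.90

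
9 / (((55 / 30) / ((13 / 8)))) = 351 / 44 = 7.98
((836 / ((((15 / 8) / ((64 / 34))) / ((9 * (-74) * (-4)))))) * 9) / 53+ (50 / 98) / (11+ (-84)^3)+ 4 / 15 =29804315457419933 / 78500409771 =379670.83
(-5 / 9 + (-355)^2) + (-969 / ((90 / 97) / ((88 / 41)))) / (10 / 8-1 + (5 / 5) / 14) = 658945508 / 5535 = 119050.68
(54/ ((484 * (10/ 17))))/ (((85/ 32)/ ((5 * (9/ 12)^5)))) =6561/ 77440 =0.08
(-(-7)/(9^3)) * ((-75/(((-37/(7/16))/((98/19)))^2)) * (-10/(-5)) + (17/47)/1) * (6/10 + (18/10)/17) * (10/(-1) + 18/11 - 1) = 105167243909/8443964039544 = 0.01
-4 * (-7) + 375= 403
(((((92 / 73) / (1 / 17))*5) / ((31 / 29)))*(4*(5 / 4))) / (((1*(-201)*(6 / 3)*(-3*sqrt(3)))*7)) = 566950*sqrt(3) / 28656369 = 0.03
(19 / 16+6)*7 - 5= 725 / 16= 45.31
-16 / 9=-1.78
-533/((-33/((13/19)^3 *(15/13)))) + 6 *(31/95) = 2990531/377245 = 7.93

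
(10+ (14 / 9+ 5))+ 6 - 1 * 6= 149 / 9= 16.56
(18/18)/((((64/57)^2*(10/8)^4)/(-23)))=-74727/10000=-7.47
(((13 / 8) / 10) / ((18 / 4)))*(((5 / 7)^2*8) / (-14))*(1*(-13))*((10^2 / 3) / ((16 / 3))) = 21125 / 24696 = 0.86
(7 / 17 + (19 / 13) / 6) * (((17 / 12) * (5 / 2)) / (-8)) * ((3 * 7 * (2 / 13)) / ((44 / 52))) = -2765 / 2496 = -1.11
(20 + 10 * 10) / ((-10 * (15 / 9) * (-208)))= 9 / 260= 0.03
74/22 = 37/11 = 3.36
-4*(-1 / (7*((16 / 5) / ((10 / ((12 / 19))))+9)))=0.06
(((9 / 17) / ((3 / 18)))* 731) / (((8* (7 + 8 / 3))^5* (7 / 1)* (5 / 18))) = 2539107 / 5880956641280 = 0.00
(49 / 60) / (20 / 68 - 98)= -833 / 99660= -0.01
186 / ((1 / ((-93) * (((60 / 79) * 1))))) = -1037880 / 79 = -13137.72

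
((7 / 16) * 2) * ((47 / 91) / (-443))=-47 / 46072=-0.00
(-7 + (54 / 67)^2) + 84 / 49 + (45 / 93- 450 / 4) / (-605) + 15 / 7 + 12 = 2284719007 / 235735346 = 9.69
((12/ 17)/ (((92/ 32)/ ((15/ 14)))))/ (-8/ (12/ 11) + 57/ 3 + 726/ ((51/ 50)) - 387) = 1080/ 1381219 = 0.00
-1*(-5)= 5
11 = 11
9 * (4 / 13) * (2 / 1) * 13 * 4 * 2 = 576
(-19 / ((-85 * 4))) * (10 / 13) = 19 / 442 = 0.04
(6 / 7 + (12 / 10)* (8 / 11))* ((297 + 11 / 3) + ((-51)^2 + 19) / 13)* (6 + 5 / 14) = 27641442 / 5005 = 5522.77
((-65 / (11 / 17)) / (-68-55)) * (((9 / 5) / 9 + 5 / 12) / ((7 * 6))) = 8177 / 681912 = 0.01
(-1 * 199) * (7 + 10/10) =-1592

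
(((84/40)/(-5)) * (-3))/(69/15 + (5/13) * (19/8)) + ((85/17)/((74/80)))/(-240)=655597/3182370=0.21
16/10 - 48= -232/5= -46.40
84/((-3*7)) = -4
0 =0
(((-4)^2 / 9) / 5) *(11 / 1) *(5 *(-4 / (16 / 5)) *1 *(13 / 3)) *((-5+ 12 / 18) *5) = 185900 / 81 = 2295.06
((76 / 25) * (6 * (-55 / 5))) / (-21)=1672 / 175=9.55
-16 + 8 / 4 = -14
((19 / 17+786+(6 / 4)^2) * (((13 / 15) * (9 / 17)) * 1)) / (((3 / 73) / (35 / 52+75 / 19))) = 3577518373 / 87856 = 40720.25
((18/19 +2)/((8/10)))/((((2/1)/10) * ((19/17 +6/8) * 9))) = 1.10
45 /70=9 /14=0.64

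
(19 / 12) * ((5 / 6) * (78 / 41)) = 1235 / 492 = 2.51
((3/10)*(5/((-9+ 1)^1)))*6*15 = -135/8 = -16.88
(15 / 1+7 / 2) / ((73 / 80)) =1480 / 73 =20.27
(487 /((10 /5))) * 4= 974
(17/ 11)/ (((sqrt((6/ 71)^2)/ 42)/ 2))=16898/ 11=1536.18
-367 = -367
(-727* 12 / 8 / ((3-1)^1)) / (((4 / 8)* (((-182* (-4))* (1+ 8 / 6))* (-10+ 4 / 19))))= 41439 / 631904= 0.07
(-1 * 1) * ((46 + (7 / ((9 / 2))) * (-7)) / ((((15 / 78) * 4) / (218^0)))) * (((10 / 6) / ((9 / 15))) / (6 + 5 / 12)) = -41080 / 2079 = -19.76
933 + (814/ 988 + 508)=712261/ 494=1441.82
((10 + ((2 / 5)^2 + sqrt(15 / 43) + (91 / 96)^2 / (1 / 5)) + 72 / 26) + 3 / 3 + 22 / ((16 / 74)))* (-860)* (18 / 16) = -15477379451 / 133120- 45* sqrt(645) / 2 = -116837.80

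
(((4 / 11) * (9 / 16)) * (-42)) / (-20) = 189 / 440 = 0.43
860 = 860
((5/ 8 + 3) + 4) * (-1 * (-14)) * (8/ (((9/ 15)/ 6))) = 8540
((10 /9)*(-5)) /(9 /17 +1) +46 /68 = -11759 /3978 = -2.96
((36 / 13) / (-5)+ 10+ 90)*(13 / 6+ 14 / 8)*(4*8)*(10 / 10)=2430464 / 195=12463.92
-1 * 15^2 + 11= -214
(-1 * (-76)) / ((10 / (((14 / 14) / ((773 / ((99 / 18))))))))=0.05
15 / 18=5 / 6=0.83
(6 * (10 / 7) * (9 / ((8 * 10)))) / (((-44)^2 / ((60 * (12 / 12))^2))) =6075 / 3388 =1.79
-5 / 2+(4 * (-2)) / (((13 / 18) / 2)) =-24.65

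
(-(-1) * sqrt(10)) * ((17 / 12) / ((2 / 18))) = 51 * sqrt(10) / 4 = 40.32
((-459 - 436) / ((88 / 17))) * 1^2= -15215 / 88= -172.90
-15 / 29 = -0.52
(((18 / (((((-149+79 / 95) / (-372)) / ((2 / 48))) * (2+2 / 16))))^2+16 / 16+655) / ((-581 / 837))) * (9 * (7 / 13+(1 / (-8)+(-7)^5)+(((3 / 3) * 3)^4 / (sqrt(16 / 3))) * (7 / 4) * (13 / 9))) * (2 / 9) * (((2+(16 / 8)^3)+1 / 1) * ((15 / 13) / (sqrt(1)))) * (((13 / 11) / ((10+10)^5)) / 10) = 14.83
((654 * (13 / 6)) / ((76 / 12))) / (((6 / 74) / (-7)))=-367003 / 19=-19315.95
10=10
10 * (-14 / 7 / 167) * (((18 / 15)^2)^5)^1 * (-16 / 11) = 3869835264 / 3587890625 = 1.08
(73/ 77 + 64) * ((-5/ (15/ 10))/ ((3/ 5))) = -83350/ 231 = -360.82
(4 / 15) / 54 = 0.00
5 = 5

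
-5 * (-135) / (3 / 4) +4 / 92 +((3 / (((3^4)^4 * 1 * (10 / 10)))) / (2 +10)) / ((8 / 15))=9505175161939 / 10560795552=900.04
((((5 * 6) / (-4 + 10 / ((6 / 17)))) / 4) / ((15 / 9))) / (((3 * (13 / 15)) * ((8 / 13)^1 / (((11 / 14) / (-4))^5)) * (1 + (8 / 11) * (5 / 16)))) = -8857805 / 321627357184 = -0.00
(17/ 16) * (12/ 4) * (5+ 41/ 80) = 22491/ 1280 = 17.57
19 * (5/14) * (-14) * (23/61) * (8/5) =-3496/61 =-57.31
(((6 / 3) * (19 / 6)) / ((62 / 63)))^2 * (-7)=-1114407 / 3844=-289.91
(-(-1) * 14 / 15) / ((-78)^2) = 7 / 45630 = 0.00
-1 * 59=-59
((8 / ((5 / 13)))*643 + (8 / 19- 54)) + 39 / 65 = 253107 / 19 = 13321.42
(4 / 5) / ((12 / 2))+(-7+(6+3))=32 / 15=2.13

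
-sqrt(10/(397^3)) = -sqrt(3970)/157609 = -0.00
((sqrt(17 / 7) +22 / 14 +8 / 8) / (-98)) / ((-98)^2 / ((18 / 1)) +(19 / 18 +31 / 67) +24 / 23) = -249642 / 5100691603 - 13869 * sqrt(119) / 5100691603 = -0.00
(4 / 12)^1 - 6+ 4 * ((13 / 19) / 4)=-284 / 57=-4.98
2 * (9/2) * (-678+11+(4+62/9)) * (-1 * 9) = 53145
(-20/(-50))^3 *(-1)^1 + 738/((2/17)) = 784117/125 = 6272.94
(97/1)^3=912673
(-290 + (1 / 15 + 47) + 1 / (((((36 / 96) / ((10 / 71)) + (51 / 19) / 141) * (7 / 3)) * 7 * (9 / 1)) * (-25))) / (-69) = 34205808652 / 9715421835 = 3.52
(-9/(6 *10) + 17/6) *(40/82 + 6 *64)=634501/615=1031.71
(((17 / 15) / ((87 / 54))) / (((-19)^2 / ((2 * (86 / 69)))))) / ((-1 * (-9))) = 5848 / 10835415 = 0.00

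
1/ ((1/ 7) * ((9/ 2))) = 14/ 9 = 1.56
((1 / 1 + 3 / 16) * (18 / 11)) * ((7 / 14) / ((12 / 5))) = 285 / 704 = 0.40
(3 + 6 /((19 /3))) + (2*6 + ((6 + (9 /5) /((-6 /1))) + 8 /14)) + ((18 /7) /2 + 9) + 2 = 34.50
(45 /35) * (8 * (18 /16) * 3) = 243 /7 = 34.71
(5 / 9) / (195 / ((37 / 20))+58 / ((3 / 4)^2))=0.00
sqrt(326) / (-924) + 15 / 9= 5 / 3- sqrt(326) / 924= 1.65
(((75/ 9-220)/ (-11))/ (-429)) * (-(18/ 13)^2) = 22860/ 265837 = 0.09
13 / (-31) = -13 / 31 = -0.42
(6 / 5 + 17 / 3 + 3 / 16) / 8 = 1693 / 1920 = 0.88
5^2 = 25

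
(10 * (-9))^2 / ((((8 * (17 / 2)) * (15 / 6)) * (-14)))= -405 / 119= -3.40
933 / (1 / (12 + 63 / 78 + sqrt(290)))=310689 / 26 + 933*sqrt(290)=27837.99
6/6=1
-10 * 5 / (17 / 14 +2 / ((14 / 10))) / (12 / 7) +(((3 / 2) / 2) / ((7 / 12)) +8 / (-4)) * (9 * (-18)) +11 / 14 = 23413 / 222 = 105.46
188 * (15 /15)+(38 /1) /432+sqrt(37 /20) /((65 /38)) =19 * sqrt(185) /325+40627 /216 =188.88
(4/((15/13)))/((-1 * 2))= -26/15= -1.73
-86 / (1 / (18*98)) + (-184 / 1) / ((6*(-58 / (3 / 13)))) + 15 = -151688.88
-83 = -83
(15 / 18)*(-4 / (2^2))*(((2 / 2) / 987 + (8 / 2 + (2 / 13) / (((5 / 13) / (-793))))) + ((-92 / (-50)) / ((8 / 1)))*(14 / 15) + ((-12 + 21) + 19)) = 237.49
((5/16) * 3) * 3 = 45/16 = 2.81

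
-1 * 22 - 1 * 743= -765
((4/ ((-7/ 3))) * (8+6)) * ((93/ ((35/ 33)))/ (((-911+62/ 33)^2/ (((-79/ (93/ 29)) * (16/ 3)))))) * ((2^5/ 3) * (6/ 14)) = 337230508032/ 220514700245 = 1.53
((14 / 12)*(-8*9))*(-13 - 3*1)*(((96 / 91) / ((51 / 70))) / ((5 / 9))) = 3502.91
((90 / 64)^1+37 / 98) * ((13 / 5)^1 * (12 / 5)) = 109083 / 9800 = 11.13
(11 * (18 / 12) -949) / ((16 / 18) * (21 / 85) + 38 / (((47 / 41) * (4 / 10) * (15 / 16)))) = -7450675 / 708048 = -10.52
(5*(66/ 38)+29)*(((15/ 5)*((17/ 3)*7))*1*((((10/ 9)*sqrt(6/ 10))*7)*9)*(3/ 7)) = 511224*sqrt(15)/ 19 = 104208.53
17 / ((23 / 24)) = 408 / 23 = 17.74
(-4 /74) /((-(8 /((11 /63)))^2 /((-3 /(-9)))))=121 /14097888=0.00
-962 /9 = -106.89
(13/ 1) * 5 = 65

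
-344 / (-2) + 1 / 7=1205 / 7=172.14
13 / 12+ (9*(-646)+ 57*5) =-66335 / 12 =-5527.92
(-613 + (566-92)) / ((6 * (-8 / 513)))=23769 / 16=1485.56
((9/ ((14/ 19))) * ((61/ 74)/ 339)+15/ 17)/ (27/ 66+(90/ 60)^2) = 0.34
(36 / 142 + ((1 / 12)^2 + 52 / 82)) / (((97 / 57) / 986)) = 3512690569 / 6776808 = 518.34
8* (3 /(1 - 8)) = -24 /7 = -3.43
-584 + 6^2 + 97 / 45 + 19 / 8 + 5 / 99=-717313 / 1320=-543.42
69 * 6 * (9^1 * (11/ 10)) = 4098.60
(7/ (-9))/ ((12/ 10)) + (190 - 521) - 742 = -57977/ 54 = -1073.65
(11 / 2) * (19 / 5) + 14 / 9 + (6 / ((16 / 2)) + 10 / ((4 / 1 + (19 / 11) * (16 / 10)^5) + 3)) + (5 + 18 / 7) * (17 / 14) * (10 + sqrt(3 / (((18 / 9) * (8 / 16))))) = 901 * sqrt(3) / 98 + 97743528149 / 845952660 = 131.47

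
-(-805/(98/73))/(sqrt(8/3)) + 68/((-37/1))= -68/37 + 8395 * sqrt(6)/56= 365.37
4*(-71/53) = -5.36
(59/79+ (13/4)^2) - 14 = -3401/1264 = -2.69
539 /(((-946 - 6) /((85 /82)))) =-385 /656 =-0.59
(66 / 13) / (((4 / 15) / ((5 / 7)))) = 2475 / 182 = 13.60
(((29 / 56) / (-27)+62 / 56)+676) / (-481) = -146251 / 103896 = -1.41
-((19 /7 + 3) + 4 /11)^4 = -47971512576 /35153041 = -1364.65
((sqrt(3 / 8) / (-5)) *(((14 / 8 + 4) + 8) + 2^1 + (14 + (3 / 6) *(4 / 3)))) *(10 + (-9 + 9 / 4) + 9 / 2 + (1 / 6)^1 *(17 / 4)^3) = -575897 *sqrt(6) / 18432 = -76.53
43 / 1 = 43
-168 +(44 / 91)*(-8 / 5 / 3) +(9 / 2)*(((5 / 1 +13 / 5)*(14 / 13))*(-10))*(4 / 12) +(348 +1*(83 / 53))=4234999 / 72345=58.54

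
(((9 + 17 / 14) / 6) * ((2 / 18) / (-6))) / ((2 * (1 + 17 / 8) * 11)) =-13 / 28350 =-0.00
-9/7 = -1.29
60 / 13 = 4.62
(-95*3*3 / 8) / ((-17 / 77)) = 65835 / 136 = 484.08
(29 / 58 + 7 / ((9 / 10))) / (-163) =-149 / 2934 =-0.05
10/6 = 1.67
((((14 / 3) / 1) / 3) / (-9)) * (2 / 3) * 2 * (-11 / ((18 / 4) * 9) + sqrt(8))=-0.59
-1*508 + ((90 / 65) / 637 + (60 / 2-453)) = -7709593 / 8281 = -931.00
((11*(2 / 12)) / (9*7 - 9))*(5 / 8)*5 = 275 / 2592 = 0.11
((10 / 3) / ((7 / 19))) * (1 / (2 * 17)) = 95 / 357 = 0.27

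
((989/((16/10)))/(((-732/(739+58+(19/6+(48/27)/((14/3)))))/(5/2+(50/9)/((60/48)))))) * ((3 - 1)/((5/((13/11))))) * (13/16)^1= -702472730375/389587968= -1803.12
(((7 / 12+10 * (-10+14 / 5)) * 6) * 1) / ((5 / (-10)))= 857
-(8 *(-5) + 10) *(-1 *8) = -240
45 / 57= 15 / 19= 0.79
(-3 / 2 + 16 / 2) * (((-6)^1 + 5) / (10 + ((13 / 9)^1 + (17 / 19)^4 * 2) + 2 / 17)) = -259208469 / 512190550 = -0.51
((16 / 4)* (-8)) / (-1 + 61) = -8 / 15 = -0.53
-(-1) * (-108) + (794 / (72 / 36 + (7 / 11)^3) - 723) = -1440341 / 3005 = -479.31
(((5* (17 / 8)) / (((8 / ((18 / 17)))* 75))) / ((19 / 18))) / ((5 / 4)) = 27 / 1900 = 0.01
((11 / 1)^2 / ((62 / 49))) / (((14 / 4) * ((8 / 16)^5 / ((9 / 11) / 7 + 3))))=2725.16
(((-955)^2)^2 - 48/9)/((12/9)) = 2495368801859/4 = 623842200464.75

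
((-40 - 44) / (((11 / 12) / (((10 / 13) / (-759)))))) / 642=560 / 3871153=0.00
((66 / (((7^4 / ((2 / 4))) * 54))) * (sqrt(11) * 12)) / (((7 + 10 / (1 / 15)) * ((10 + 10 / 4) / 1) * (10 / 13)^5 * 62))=4084223 * sqrt(11) / 43821251250000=0.00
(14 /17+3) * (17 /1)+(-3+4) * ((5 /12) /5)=65.08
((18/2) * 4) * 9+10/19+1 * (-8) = 6014/19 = 316.53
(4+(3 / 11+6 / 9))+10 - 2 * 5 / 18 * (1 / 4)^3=94601 / 6336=14.93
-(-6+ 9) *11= -33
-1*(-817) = 817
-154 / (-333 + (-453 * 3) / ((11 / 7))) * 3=847 / 2196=0.39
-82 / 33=-2.48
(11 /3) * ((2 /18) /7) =11 /189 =0.06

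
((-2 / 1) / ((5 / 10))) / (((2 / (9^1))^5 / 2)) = -59049 / 4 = -14762.25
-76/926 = -38/463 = -0.08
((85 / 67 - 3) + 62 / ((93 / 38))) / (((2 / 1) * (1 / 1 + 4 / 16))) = 9488 / 1005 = 9.44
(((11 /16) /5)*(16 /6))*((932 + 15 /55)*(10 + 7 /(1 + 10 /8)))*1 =121009 /27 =4481.81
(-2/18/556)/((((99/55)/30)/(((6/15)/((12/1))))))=-5/45036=-0.00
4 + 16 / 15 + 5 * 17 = 1351 / 15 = 90.07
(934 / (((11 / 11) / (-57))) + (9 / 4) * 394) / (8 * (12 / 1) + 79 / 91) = -9527973 / 17630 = -540.44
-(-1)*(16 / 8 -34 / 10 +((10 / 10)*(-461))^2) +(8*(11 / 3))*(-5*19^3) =-11902006 / 15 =-793467.07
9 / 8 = 1.12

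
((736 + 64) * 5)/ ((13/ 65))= 20000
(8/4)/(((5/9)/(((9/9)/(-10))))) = -9/25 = -0.36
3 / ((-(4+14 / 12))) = -18 / 31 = -0.58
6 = 6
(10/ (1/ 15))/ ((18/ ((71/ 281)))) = 1775/ 843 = 2.11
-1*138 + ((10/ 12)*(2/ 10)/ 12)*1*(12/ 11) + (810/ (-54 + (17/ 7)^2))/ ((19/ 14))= -444512341/ 2955678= -150.39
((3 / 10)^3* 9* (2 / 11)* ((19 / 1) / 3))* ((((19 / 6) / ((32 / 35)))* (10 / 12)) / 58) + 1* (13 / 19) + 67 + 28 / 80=2111691509 / 31032320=68.05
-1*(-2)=2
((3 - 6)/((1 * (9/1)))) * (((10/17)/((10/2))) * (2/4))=-0.02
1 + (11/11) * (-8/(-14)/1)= 11/7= 1.57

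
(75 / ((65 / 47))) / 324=235 / 1404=0.17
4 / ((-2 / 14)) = -28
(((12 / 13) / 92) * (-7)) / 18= -7 / 1794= -0.00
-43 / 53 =-0.81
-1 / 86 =-0.01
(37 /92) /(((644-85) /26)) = 37 /1978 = 0.02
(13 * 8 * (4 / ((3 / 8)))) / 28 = 832 / 21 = 39.62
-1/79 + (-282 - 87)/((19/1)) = -29170/1501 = -19.43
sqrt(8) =2 * sqrt(2) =2.83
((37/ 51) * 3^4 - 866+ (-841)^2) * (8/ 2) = 48040216/ 17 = 2825895.06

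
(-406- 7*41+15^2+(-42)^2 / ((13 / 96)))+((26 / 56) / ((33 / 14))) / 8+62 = 86627017 / 6864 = 12620.49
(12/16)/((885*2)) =1/2360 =0.00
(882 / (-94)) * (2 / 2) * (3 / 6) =-441 / 94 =-4.69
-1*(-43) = 43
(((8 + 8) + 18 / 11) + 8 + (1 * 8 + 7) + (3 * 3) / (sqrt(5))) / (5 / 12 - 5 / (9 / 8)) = -16092 / 1595 - 324 * sqrt(5) / 725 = -11.09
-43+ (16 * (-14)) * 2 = -491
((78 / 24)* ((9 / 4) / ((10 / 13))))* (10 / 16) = 1521 / 256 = 5.94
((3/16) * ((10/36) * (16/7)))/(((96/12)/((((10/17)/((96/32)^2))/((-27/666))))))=-925/38556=-0.02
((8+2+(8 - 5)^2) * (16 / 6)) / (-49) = -152 / 147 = -1.03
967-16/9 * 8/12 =26077/27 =965.81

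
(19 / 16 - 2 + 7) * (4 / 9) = 11 / 4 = 2.75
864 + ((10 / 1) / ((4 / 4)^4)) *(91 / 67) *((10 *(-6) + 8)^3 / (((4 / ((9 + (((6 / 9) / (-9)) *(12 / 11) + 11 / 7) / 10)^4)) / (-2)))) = 1846174240790424838078564 / 275943211322625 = 6690413697.59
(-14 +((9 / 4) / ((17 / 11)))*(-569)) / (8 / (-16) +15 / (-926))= 26522029 / 16252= 1631.92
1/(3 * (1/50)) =16.67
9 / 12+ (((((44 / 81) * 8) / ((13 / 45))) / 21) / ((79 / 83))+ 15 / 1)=12812809 / 776412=16.50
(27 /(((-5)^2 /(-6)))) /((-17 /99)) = 16038 /425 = 37.74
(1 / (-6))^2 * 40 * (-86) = -860 / 9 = -95.56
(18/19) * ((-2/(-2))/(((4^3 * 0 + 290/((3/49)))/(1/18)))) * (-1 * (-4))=6/134995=0.00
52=52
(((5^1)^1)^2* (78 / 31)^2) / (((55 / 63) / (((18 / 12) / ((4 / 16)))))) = 11498760 / 10571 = 1087.76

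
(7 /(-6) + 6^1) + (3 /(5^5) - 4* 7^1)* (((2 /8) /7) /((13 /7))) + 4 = 4043759 /487500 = 8.29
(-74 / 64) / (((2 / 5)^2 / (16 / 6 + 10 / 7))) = -39775 / 1344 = -29.59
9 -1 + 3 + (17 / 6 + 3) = 101 / 6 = 16.83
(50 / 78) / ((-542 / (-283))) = 7075 / 21138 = 0.33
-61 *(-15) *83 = 75945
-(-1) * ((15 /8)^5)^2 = 576650390625 /1073741824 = 537.05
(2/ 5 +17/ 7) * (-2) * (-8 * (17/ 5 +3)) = 50688/ 175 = 289.65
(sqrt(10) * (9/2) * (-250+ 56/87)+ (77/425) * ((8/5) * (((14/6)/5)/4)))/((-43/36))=2970.73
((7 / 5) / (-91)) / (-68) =1 / 4420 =0.00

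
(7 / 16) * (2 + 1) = 21 / 16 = 1.31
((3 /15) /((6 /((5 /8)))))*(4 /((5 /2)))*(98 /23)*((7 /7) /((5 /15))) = 49 /115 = 0.43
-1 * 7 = -7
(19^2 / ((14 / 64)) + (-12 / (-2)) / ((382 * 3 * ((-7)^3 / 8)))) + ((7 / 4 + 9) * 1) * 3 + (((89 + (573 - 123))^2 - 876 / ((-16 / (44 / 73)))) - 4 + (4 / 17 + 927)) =1305992772765 / 4454884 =293159.77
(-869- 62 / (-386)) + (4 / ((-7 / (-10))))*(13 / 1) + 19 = -1047773 / 1351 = -775.55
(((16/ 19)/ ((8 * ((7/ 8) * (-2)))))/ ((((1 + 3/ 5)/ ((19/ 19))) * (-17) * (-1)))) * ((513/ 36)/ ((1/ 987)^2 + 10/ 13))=-27137565/ 662435804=-0.04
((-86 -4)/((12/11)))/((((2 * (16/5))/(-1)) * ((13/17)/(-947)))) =-15963.55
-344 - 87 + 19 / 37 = -15928 / 37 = -430.49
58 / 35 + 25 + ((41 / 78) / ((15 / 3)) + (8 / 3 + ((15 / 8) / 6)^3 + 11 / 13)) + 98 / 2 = 443400833 / 5591040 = 79.31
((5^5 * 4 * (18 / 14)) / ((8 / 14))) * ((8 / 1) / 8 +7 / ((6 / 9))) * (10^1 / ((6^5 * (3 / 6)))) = 831.89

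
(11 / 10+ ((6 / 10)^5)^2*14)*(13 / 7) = 300790711 / 136718750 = 2.20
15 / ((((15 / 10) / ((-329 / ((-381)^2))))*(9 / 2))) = -6580 / 1306449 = -0.01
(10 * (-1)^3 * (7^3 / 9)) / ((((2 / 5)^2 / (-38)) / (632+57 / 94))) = 48441675625 / 846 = 57259663.86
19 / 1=19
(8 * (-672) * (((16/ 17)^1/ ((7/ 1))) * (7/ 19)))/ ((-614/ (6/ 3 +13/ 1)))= 645120/ 99161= 6.51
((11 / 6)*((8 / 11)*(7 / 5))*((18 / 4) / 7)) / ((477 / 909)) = 606 / 265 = 2.29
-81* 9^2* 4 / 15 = -8748 / 5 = -1749.60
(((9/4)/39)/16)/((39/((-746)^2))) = 139129/2704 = 51.45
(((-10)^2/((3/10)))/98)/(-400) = -5/588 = -0.01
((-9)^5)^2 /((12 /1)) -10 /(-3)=3486784441 /12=290565370.08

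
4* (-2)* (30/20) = -12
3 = 3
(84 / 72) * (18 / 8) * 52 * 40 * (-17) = -92820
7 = 7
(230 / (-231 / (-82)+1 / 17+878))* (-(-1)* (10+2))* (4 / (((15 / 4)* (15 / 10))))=8207872 / 3683823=2.23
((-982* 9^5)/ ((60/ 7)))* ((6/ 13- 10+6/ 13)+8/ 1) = 473553297/ 65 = 7285435.34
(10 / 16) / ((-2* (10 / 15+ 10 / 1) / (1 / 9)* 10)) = -1 / 3072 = -0.00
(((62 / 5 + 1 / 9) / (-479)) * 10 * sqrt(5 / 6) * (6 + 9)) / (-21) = 2815 * sqrt(30) / 90531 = 0.17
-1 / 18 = -0.06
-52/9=-5.78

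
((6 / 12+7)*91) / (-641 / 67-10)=-34.88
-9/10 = -0.90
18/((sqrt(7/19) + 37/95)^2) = 21181675/106276- 1669625 * sqrt(133)/106276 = 18.13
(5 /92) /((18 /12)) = 5 /138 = 0.04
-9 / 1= -9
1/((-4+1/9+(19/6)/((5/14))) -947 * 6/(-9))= 45/28634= 0.00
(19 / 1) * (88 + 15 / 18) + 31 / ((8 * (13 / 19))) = 528371 / 312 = 1693.50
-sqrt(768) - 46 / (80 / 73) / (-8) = 1679 / 320 - 16 * sqrt(3) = -22.47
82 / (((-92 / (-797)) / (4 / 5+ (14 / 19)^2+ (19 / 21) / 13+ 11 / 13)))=18184783177 / 11333595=1604.50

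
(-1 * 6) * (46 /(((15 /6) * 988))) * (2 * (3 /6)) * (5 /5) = -138 /1235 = -0.11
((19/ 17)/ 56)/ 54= 0.00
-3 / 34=-0.09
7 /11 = 0.64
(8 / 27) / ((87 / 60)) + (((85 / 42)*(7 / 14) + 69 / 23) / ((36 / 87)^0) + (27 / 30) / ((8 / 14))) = 1269673 / 219240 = 5.79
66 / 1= 66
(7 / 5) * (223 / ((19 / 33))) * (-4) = -206052 / 95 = -2168.97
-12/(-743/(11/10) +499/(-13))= 1716/102079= 0.02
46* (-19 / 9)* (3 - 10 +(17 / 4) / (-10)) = 14421 / 20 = 721.05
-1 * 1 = -1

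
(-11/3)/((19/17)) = -187/57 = -3.28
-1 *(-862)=862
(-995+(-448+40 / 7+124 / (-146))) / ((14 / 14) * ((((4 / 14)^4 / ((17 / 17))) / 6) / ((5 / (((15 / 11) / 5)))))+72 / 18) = -13863643255 / 38560644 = -359.53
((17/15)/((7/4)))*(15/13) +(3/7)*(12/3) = 32/13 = 2.46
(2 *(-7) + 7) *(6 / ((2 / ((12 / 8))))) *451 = -28413 / 2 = -14206.50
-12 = -12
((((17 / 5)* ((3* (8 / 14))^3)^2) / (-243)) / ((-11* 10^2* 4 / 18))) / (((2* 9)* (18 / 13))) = 28288 / 485302125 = 0.00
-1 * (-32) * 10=320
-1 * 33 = -33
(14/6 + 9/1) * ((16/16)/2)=17/3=5.67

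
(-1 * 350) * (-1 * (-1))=-350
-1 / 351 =-0.00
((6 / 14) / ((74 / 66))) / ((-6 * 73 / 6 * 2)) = -99 / 37814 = -0.00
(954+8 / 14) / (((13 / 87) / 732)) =32733576 / 7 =4676225.14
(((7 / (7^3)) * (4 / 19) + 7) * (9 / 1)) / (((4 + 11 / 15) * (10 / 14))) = 176067 / 9443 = 18.65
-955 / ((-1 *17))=955 / 17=56.18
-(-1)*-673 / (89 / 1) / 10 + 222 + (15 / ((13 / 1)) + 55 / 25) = 519719 / 2314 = 224.60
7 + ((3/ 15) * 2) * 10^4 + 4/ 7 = 28053/ 7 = 4007.57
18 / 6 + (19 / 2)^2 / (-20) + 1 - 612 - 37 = -51961 / 80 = -649.51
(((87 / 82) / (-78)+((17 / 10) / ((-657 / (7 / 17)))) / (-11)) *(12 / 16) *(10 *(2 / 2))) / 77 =-1040453 / 790942152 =-0.00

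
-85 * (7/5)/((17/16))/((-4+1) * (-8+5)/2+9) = -224/27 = -8.30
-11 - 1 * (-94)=83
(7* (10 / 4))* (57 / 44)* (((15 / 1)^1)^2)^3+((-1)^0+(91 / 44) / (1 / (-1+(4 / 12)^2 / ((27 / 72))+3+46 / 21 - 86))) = 613555617445 / 2376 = 258230478.72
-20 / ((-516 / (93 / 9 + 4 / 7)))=1145 / 2709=0.42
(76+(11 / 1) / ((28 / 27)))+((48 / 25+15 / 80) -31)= 161601 / 2800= 57.71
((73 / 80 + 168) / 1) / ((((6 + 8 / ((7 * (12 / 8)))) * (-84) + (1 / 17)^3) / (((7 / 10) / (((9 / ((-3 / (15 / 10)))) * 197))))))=0.00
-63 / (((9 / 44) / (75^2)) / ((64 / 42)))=-2640000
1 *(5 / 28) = 5 / 28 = 0.18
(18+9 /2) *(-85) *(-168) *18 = 5783400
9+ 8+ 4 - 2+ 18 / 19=379 / 19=19.95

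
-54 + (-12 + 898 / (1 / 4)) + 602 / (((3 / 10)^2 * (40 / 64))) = 128054 / 9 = 14228.22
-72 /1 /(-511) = 0.14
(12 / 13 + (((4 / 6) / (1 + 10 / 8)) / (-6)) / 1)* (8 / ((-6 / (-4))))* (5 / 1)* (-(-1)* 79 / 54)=2907200 / 85293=34.08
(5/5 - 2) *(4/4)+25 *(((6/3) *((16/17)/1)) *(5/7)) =3881/119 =32.61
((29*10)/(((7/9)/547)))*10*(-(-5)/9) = 7931500/7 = 1133071.43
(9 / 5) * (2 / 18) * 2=2 / 5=0.40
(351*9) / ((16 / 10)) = 15795 / 8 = 1974.38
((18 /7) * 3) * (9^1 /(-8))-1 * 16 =-691 /28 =-24.68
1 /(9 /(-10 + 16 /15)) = -134 /135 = -0.99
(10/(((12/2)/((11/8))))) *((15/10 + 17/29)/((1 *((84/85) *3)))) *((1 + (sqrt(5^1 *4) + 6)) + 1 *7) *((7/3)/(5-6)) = -3959725/75168-565675 *sqrt(5)/75168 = -69.51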